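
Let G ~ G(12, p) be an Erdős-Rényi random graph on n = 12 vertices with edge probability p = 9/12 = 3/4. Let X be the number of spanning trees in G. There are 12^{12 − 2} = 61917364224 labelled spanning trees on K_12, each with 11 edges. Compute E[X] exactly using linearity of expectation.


K_12 has 12^{12 − 2} = 61917364224 labelled spanning trees.
For each such spanning tree H, let X_H = 1 if all 11 edges of H are present in G. Then P[X_H = 1] = p^{11} = (3/4)^{11} = 177147/4194304.
By linearity: E[X] = Σ_H E[X_H] = 61917364224 · p^{11} = 61917364224 · 177147/4194304 = 10460353203/4.
Numerically: E[X] ≈ 2.62e+09.

E[X] = 61917364224 · (3/4)^{11} = 10460353203/4 ≈ 2.62e+09.


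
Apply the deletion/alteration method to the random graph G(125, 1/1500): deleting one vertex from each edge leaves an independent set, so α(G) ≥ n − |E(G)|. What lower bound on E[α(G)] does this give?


E[|E(G)|] = C(125, 2)·p = 7750 · (1/1500) = 31/6.
E[α(G)] ≥ n − E[|E(G)|] = 125 − 31/6 = 719/6.
Numerically: ≈ 119.833333.
(This is only a lower bound; the true E[α(G)] may be larger.)

E[α(G)] ≥ 719/6 ≈ 119.833333.


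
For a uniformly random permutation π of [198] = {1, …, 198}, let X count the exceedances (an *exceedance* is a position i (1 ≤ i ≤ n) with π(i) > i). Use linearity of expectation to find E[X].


Write X = Σ_{i=1}^{198} X_i, where X_i = 1_{π(i) > i}.
For each fixed i, π(i) is uniform over {1, …, 198} (marginal of a uniform permutation), so P[π(i) > i] = (n − i)/n. Summing: Σ_{i=1}^{198} (n − i)/n = (0 + 1 + … + 197)/198 = 198(198 − 1)/(2·198) = (198 − 1)/2.
Hence E[X] = Σ_{i=1}^{198} (198 − i)/198 = 197/2 ≈ 98.5000.

E[X] = 197/2 = 98.5000.


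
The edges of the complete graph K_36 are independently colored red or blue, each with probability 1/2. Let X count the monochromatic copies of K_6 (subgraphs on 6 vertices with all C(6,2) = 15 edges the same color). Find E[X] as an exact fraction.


Let X = Σ_S X_S over the C(36, 6) = 1947792 subsets S of size 6, where X_S = 1 if the K_6 on S is monochromatic.
For a fixed S, the K_6 on S has C(6, 2) = 15 edges. P[all 15 edges red] = (1/2)^15, and likewise for blue, so P[monochromatic] = 2·(1/2)^15 = 2^{1 − 15} = 1/16384.
Summing: E[X] = C(36, 6) · 2^{1 − 15} = 1947792 · 1/16384 = 121737/1024.
Numerically: E[X] ≈ 118.883789.

E[X] = C(36,6)·2^(1−C(6,2)) = 121737/1024 ≈ 118.883789.


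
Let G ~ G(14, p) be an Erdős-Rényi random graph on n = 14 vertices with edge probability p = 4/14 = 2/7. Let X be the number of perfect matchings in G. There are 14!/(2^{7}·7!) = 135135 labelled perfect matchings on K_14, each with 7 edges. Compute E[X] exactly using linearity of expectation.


K_14 has 14!/(2^{7}·7!) = 135135 labelled perfect matchings.
For each such perfect matching H, let X_H = 1 if all 7 edges of H are present in G. Then P[X_H = 1] = p^{7} = (2/7)^{7} = 128/823543.
By linearity: E[X] = Σ_H E[X_H] = 135135 · p^{7} = 135135 · 128/823543 = 2471040/117649.
Numerically: E[X] ≈ 21.

E[X] = 135135 · (2/7)^{7} = 2471040/117649 ≈ 21.


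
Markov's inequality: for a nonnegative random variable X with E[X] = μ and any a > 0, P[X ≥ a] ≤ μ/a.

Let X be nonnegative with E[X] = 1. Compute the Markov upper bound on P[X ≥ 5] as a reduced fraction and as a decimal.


μ = E[X] = 1, a = 5.
Markov: P[X ≥ 5] ≤ μ/a = (1)/5 = 1/5.
Numerically: ≈ 0.200000.
(Since a = 5 > μ = 1.000000, the bound 1/5 is < 1 and informative.)

P[X ≥ 5] ≤ 1/5 ≈ 0.200000.


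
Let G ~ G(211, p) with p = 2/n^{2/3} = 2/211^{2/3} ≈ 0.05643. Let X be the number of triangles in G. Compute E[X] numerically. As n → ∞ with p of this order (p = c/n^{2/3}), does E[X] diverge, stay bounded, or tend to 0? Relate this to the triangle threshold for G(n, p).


Number of potential triangles: C(211, 3) = 1543465.
Each occurs with probability p³ ≈ (0.05643)³ ≈ 1.7969048e-04.
By linearity: E[X] = C(211, 3)·p³ ≈ 1543465 · 1.7969048e-04 ≈ 277.34597.
Since α = 2/3 < 1, p = c/n^{2/3} ≫ 1/n is above the triangle threshold p ~ 1/n. Asymptotically E[X] ~ (c³/6)·n^{3(1−α)} = (2³/6)·n^{1} → ∞; triangles are abundant w.h.p.

E[X] ≈ 277.34597; in regime p = Θ(1/n^{2/3}) E[X] diverges (above the triangle threshold p ~ 1/n).


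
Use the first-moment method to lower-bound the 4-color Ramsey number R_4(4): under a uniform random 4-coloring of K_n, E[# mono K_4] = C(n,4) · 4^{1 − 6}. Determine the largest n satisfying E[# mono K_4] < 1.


We need C(n, 4) · 4^{1 − 6} < 1, i.e. C(n, 4) < 4^{6 − 1} = 1024.
Check values of n near the boundary:
  n = 13: C(13, 4) = 715; 715 < 1024? YES
  n = 14: C(14, 4) = 1001; 1001 < 1024? YES
  n = 15: C(15, 4) = 1365; 1365 < 1024? NO
  n = 16: C(16, 4) = 1820; 1820 < 1024? NO
The largest n with C(n, 4) < 1024 is n = 14 (where E[X] = 1001/1024 ≈ 0.9775391). Hence R_4(4) > 14, i.e. R_4(4) ≥ 15.

Largest n = 14; hence R_4(4) > 14.


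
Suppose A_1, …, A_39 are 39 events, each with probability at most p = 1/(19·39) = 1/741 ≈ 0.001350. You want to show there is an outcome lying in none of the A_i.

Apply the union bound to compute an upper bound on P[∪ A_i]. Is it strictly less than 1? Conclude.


Union bound: P[∪_{i=1}^{39} A_i] ≤ Σ_i P[A_i] ≤ 39·p = 39·(1/741) = 1/19.
Numerically: 1/19 ≈ 0.052632.
Is 1/19 < 1? YES.
Since P[∪ A_i] ≤ 1/19 < 1, the complement has P[∩ A_i^c] ≥ 1 − 1/19 = 18/19 > 0, so some outcome avoids every A_i.

39·p = 1/19 ≈ 0.052632; existence CERTIFIED by the union bound.


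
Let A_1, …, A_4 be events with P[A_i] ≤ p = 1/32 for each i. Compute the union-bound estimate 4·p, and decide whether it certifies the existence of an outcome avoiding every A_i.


Union bound: P[∪_{i=1}^{4} A_i] ≤ Σ_i P[A_i] ≤ 4·p = 4·(1/32) = 1/8.
Numerically: 1/8 ≈ 0.125.
Is 1/8 < 1? YES.
Since P[∪ A_i] ≤ 1/8 < 1, the complement has P[∩ A_i^c] ≥ 1 − 1/8 = 7/8 > 0, so some outcome avoids every A_i.

4·p = 1/8 ≈ 0.125; existence CERTIFIED by the union bound.


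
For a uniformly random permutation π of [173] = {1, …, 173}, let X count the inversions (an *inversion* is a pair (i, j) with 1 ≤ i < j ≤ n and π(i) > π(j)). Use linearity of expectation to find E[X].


Write X = Σ X_I over the C(173, 2) = 14878 pairs i < j, with X_I the indicator of one inversion.
There are 14878 indicators.
For each fixed pair i < j, the values π(i) and π(j) are two distinct elements of {1, …, 173} in uniformly random order; by symmetry P[π(i) > π(j)] = 1/2.
By linearity: E[X] = 14878 · (1/2) = C(173, 2) · (1/2) = 14878/2 = 7439 ≈ 7439.000.

E[X] = 7439 = 7439.000.


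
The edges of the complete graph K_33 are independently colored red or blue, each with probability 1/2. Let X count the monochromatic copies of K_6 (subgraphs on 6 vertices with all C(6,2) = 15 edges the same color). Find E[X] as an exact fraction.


Let X = Σ_S X_S over the C(33, 6) = 1107568 subsets S of size 6, where X_S = 1 if the K_6 on S is monochromatic.
For a fixed S, the K_6 on S has C(6, 2) = 15 edges. P[all 15 edges red] = (1/2)^15, and likewise for blue, so P[monochromatic] = 2·(1/2)^15 = 2^{1 − 15} = 1/16384.
Summing: E[X] = C(33, 6) · 2^{1 − 15} = 1107568 · 1/16384 = 69223/1024.
Numerically: E[X] ≈ 67.6006.

E[X] = C(33,6)·2^(1−C(6,2)) = 69223/1024 ≈ 67.6006.


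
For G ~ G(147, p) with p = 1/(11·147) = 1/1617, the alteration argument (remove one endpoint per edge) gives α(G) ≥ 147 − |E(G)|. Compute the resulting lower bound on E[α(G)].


E[|E(G)|] = C(147, 2)·p = 10731 · (1/1617) = 73/11.
E[α(G)] ≥ n − E[|E(G)|] = 147 − 73/11 = 1544/11.
Numerically: ≈ 140.363636.
(This is only a lower bound; the true E[α(G)] may be larger.)

E[α(G)] ≥ 1544/11 ≈ 140.363636.


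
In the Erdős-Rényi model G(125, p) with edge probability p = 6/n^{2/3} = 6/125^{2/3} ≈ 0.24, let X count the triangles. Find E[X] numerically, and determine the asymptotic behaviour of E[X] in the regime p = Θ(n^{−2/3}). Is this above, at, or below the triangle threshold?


Number of potential triangles: C(125, 3) = 317750.
Each occurs with probability p³ ≈ (0.24)³ ≈ 1.38240e-02.
By linearity: E[X] = C(125, 3)·p³ ≈ 317750 · 1.38240e-02 ≈ 4392.576.
Since α = 2/3 < 1, p = c/n^{2/3} ≫ 1/n is above the triangle threshold p ~ 1/n. Asymptotically E[X] ~ (c³/6)·n^{3(1−α)} = (6³/6)·n^{1} → ∞; triangles are abundant w.h.p.

E[X] ≈ 4392.576; in regime p = Θ(1/n^{2/3}) E[X] diverges (above the triangle threshold p ~ 1/n).


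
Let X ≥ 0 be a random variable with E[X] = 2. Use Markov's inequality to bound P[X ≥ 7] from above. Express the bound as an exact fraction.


μ = E[X] = 2, a = 7.
Markov: P[X ≥ 7] ≤ μ/a = (2)/7 = 2/7.
Numerically: ≈ 0.286.
(Since a = 7 > μ = 2.000, the bound 2/7 is < 1 and informative.)

P[X ≥ 7] ≤ 2/7 ≈ 0.286.


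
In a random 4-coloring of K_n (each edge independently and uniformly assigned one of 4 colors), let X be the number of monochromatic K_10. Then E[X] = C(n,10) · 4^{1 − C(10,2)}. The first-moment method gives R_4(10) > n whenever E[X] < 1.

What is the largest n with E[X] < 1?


We need C(n, 10) · 4^{1 − 45} < 1, i.e. C(n, 10) < 4^{45 − 1} = 309485009821345068724781056.
Check values of n near the boundary:
  n = 2018: C(2018, 10) = 301820606687612220663963508; 301820606687612220663963508 < 309485009821345068724781056? YES
  n = 2019: C(2019, 10) = 303322949179835278009229628; 303322949179835278009229628 < 309485009821345068724781056? YES
  n = 2020: C(2020, 10) = 304832018578739931133653656; 304832018578739931133653656 < 309485009821345068724781056? YES
  n = 2021: C(2021, 10) = 306347841644770462864800616; 306347841644770462864800616 < 309485009821345068724781056? YES
  n = 2022: C(2022, 10) = 307870445231474093395937796; 307870445231474093395937796 < 309485009821345068724781056? YES
  n = 2023: C(2023, 10) = 309399856285778485315440716; 309399856285778485315440716 < 309485009821345068724781056? YES
  n = 2024: C(2024, 10) = 310936101848269937576192656; 310936101848269937576192656 < 309485009821345068724781056? NO
The largest n with C(n, 10) < 309485009821345068724781056 is n = 2023 (where E[X] = 77349964071444621328860179/77371252455336267181195264 ≈ 0.9997249). Hence R_4(10) > 2023, i.e. R_4(10) ≥ 2024.

Largest n = 2023; hence R_4(10) > 2023.


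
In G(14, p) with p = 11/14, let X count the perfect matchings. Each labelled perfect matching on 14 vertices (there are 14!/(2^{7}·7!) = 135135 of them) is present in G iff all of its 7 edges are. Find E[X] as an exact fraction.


K_14 has 14!/(2^{7}·7!) = 135135 labelled perfect matchings.
For each such perfect matching H, let X_H = 1 if all 7 edges of H are present in G. Then P[X_H = 1] = p^{7} = (11/14)^{7} = 19487171/105413504.
Summing the indicators: E[X] = Σ_H E[X_H] = 135135 · p^{7} = 135135 · 19487171/105413504 = 376199836155/15059072.
Numerically: E[X] ≈ 2.5e+04.

E[X] = 135135 · (11/14)^{7} = 376199836155/15059072 ≈ 2.5e+04.


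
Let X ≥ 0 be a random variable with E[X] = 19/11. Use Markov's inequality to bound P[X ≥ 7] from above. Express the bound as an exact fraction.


μ = E[X] = 19/11, a = 7.
Markov: P[X ≥ 7] ≤ μ/a = (19/11)/7 = 19/77.
Numerically: ≈ 0.247.
(Since a = 7 > μ = 1.727, the bound 19/77 is < 1 and informative.)

P[X ≥ 7] ≤ 19/77 ≈ 0.247.


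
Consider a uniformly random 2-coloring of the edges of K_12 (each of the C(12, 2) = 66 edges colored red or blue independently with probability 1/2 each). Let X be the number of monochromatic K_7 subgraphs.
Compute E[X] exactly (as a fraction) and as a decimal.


Let X = Σ_S X_S over the C(12, 7) = 792 subsets S of size 7, where X_S = 1 if the K_7 on S is monochromatic.
For a fixed S, the K_7 on S has C(7, 2) = 21 edges. P[all 21 edges red] = (1/2)^21, and likewise for blue, so P[monochromatic] = 2·(1/2)^21 = 2^{1 − 21} = 1/1048576.
Summing: E[X] = C(12, 7) · 2^{1 − 21} = 792 · 1/1048576 = 99/131072.
Numerically: E[X] ≈ 0.0008.

E[X] = C(12,7)·2^(1−C(7,2)) = 99/131072 ≈ 0.0008.


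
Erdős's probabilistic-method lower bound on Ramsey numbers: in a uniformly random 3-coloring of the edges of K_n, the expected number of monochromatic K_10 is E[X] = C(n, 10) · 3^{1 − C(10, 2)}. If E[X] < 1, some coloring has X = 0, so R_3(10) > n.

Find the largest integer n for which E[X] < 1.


We need C(n, 10) · 3^{1 − 45} < 1, i.e. C(n, 10) < 3^{45 − 1} = 984770902183611232881.
Check values of n near the boundary:
  n = 567: C(567, 10) = 873787071273467749398; 873787071273467749398 < 984770902183611232881? YES
  n = 568: C(568, 10) = 889446337783744949208; 889446337783744949208 < 984770902183611232881? YES
  n = 569: C(569, 10) = 905357721286137524328; 905357721286137524328 < 984770902183611232881? YES
  n = 570: C(570, 10) = 921524823451961408691; 921524823451961408691 < 984770902183611232881? YES
  n = 571: C(571, 10) = 937951290893172842001; 937951290893172842001 < 984770902183611232881? YES
  n = 572: C(572, 10) = 954640815642161682606; 954640815642161682606 < 984770902183611232881? YES
  n = 573: C(573, 10) = 971597135635805762226; 971597135635805762226 < 984770902183611232881? YES
  n = 574: C(574, 10) = 988824035203816502691; 988824035203816502691 < 984770902183611232881? NO
  n = 575: C(575, 10) = 1006325345561406175305; 1006325345561406175305 < 984770902183611232881? NO
  n = 576: C(576, 10) = 1024104945306307344480; 1024104945306307344480 < 984770902183611232881? NO
The largest n with C(n, 10) < 984770902183611232881 is n = 573 (where E[X] = 35985079097622435638/36472996377170786403 ≈ 0.9866225). Hence R_3(10) > 573, i.e. R_3(10) ≥ 574.

Largest n = 573; hence R_3(10) > 573.


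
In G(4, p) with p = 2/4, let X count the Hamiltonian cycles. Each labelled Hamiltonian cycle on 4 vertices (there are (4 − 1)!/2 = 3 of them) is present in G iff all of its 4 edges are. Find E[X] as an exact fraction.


K_4 has (4 − 1)!/2 = 3 labelled Hamiltonian cycles.
For each such Hamiltonian cycle H, let X_H = 1 if all 4 edges of H are present in G. Then P[X_H = 1] = p^{4} = (1/2)^{4} = 1/16.
By linearity: E[X] = Σ_H E[X_H] = 3 · p^{4} = 3 · 1/16 = 3/16.
Numerically: E[X] ≈ 0.188.

E[X] = 3 · (1/2)^{4} = 3/16 ≈ 0.188.


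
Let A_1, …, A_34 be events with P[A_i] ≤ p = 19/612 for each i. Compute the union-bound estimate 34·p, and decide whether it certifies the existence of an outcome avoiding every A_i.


Union bound: P[∪_{i=1}^{34} A_i] ≤ Σ_i P[A_i] ≤ 34·p = 34·(19/612) = 19/18.
Numerically: 19/18 ≈ 1.0556.
Is 19/18 < 1? NO.
Since the bound 19/18 is ≥ 1, the union bound is uninformative here; it does NOT by itself certify existence.

34·p = 19/18 ≈ 1.0556; existence NOT certified by the union bound.


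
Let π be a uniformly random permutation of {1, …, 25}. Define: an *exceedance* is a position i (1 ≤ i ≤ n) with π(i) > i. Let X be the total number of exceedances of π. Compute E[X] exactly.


Write X = Σ_{i=1}^{25} X_i, where X_i = 1_{π(i) > i}.
For each fixed i, π(i) is uniform over {1, …, 25} (marginal of a uniform permutation), so P[π(i) > i] = (n − i)/n. Summing: Σ_{i=1}^{25} (n − i)/n = (0 + 1 + … + 24)/25 = 25(25 − 1)/(2·25) = (25 − 1)/2.
Hence E[X] = Σ_{i=1}^{25} (25 − i)/25 = 12 ≈ 12.000.

E[X] = 12 = 12.000.


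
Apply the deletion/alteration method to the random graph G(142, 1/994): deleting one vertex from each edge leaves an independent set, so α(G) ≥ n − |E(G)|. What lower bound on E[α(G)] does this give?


E[|E(G)|] = C(142, 2)·p = 10011 · (1/994) = 141/14.
E[α(G)] ≥ n − E[|E(G)|] = 142 − 141/14 = 1847/14.
Numerically: ≈ 131.92857.
(This is only a lower bound; the true E[α(G)] may be larger.)

E[α(G)] ≥ 1847/14 ≈ 131.92857.


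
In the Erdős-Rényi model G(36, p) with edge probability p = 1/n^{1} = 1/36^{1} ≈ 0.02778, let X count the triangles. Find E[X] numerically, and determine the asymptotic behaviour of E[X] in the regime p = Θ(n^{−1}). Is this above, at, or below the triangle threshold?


Number of potential triangles: C(36, 3) = 7140.
Each occurs with probability p³ ≈ (0.02778)³ ≈ 2.143347e-05.
By linearity: E[X] = C(36, 3)·p³ ≈ 7140 · 2.143347e-05 ≈ 0.1530.
Here α = 1, so p = 1/n is exactly at the triangle threshold p ~ 1/n. Asymptotically E[X] → c³/6 = 1³/6 = 1/6 ≈ 0.1667, a bounded constant. In this regime the triangle count is asymptotically Poisson(c³/6).

E[X] ≈ 0.1530; in regime p = Θ(1/n^{1}) E[X] stays bounded (at the triangle threshold p ~ 1/n).


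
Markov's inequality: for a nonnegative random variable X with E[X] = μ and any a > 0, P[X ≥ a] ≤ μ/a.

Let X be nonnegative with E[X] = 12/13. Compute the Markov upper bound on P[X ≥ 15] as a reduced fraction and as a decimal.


μ = E[X] = 12/13, a = 15.
Markov: P[X ≥ 15] ≤ μ/a = (12/13)/15 = 4/65.
Numerically: ≈ 0.0615.
(Since a = 15 > μ = 0.9231, the bound 4/65 is < 1 and informative.)

P[X ≥ 15] ≤ 4/65 ≈ 0.0615.


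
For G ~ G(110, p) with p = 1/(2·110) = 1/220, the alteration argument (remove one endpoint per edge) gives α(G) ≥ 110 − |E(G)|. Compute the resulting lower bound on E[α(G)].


E[|E(G)|] = C(110, 2)·p = 5995 · (1/220) = 109/4.
E[α(G)] ≥ n − E[|E(G)|] = 110 − 109/4 = 331/4.
Numerically: ≈ 82.75000.
(This is only a lower bound; the true E[α(G)] may be larger.)

E[α(G)] ≥ 331/4 ≈ 82.75000.


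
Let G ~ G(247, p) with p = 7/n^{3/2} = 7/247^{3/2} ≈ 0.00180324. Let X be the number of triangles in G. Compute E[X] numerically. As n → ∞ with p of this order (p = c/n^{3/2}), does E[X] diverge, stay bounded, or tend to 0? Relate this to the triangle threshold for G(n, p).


Number of potential triangles: C(247, 3) = 2481115.
Each occurs with probability p³ ≈ (0.00180324)³ ≈ 5.86351216e-09.
By linearity: E[X] = C(247, 3)·p³ ≈ 2481115 · 5.86351216e-09 ≈ 0.014548.
Since α = 3/2 > 1, p = c/n^{3/2} = o(1/n) is below the triangle threshold p ~ 1/n. Asymptotically E[X] ~ (c³/6)·n^{3(1−α)} = (7³/6)·n^{-1.5} → 0, so by Markov's inequality G has no triangles w.h.p.

E[X] ≈ 0.014548; in regime p = Θ(1/n^{3/2}) E[X] tends to 0 (below the triangle threshold p ~ 1/n).


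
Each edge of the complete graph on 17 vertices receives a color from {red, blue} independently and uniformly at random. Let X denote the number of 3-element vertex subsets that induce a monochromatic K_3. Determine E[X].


Let X = Σ_S X_S over the C(17, 3) = 680 subsets S of size 3, where X_S = 1 if the K_3 on S is monochromatic.
For a fixed S, the K_3 on S has C(3, 2) = 3 edges. P[all 3 edges red] = (1/2)^3, and likewise for blue, so P[monochromatic] = 2·(1/2)^3 = 2^{1 − 3} = 1/4.
By linearity: E[X] = C(17, 3) · 2^{1 − 3} = 680 · 1/4 = 170.
Numerically: E[X] ≈ 170.000.

E[X] = C(17,3)·2^(1−C(3,2)) = 170 ≈ 170.000.


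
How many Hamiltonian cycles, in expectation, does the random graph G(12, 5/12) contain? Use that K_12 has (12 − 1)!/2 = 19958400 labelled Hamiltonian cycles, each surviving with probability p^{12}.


K_12 has (12 − 1)!/2 = 19958400 labelled Hamiltonian cycles.
For each such Hamiltonian cycle H, let X_H = 1 if all 12 edges of H are present in G. Then P[X_H = 1] = p^{12} = (5/12)^{12} = 244140625/8916100448256.
By linearity: E[X] = Σ_H E[X_H] = 19958400 · p^{12} = 19958400 · 244140625/8916100448256 = 469970703125/859963392.
Numerically: E[X] ≈ 546.5.

E[X] = 19958400 · (5/12)^{12} = 469970703125/859963392 ≈ 546.5.


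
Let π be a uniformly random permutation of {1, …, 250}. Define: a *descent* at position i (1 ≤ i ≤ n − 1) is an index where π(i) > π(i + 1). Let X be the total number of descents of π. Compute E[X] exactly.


Write X = Σ X_I over i = 1, …, 249, with X_I the indicator of one descent.
There are 249 indicators.
For each fixed i, the pair (π(i), π(i+1)) is a uniformly random ordered pair of distinct values from {1, …, 250}; by symmetry P[π(i) > π(i+1)] = 1/2.
By linearity: E[X] = 249 · (1/2) = (250 − 1) · (1/2) = 249/2 ≈ 124.500000.

E[X] = 249/2 = 124.500000.


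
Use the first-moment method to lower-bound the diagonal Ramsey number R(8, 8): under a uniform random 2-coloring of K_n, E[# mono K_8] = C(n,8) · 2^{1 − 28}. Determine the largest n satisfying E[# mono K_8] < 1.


We need C(n, 8) · 2^{1 − 28} < 1, i.e. C(n, 8) < 2^{28 − 1} = 134217728.
Check values of n near the boundary:
  n = 36: C(36, 8) = 30260340; 30260340 < 134217728? YES
  n = 37: C(37, 8) = 38608020; 38608020 < 134217728? YES
  n = 38: C(38, 8) = 48903492; 48903492 < 134217728? YES
  n = 39: C(39, 8) = 61523748; 61523748 < 134217728? YES
  n = 40: C(40, 8) = 76904685; 76904685 < 134217728? YES
  n = 41: C(41, 8) = 95548245; 95548245 < 134217728? YES
  n = 42: C(42, 8) = 118030185; 118030185 < 134217728? YES
  n = 43: C(43, 8) = 145008513; 145008513 < 134217728? NO
The largest n with C(n, 8) < 134217728 is n = 42 (where E[X] = 118030185/134217728 ≈ 0.879393). Hence R(8, 8) > 42, i.e. R(8, 8) ≥ 43.

Largest n = 42; hence R(8, 8) > 42.


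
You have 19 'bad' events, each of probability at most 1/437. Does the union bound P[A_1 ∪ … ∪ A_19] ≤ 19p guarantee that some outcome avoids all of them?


Union bound: P[∪_{i=1}^{19} A_i] ≤ Σ_i P[A_i] ≤ 19·p = 19·(1/437) = 1/23.
Numerically: 1/23 ≈ 0.0435.
Is 1/23 < 1? YES.
Since P[∪ A_i] ≤ 1/23 < 1, the complement has P[∩ A_i^c] ≥ 1 − 1/23 = 22/23 > 0, so some outcome avoids every A_i.

19·p = 1/23 ≈ 0.0435; existence CERTIFIED by the union bound.


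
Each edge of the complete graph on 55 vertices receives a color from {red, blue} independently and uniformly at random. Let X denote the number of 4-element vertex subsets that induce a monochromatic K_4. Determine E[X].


Let X = Σ_S X_S over the C(55, 4) = 341055 subsets S of size 4, where X_S = 1 if the K_4 on S is monochromatic.
For a fixed S, the K_4 on S has C(4, 2) = 6 edges. P[all 6 edges red] = (1/2)^6, and likewise for blue, so P[monochromatic] = 2·(1/2)^6 = 2^{1 − 6} = 1/32.
By linearity of expectation: E[X] = C(55, 4) · 2^{1 − 6} = 341055 · 1/32 = 341055/32.
Numerically: E[X] ≈ 10657.969.

E[X] = C(55,4)·2^(1−C(4,2)) = 341055/32 ≈ 10657.969.


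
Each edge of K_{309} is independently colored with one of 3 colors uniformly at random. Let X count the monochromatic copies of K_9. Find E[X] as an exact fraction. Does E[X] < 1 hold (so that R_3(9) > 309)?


E[X] = C(309, 9) · 3^{1 − 36} = 62920976643980686 · 3^{−35} = 62920976643980686/50031545098999707.
As a reduced fraction: E[X] = 62920976643980686/50031545098999707 ≈ 1.25763.
Is E[X] < 1? NO.
Since E[X] ≥ 1, the first-moment bound is inconclusive at n = 309; it does NOT by itself certify R_3(9) > 309.

E[X] = 62920976643980686/50031545098999707 ≈ 1.25763; E[X] ≥ 1; first-moment method inconclusive here.


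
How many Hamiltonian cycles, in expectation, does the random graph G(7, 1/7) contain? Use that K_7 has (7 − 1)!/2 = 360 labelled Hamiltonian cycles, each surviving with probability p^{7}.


K_7 has (7 − 1)!/2 = 360 labelled Hamiltonian cycles.
For each such Hamiltonian cycle H, let X_H = 1 if all 7 edges of H are present in G. Then P[X_H = 1] = p^{7} = (1/7)^{7} = 1/823543.
By linearity of expectation: E[X] = Σ_H E[X_H] = 360 · p^{7} = 360 · 1/823543 = 360/823543.
Numerically: E[X] ≈ 0.000437136.

E[X] = 360 · (1/7)^{7} = 360/823543 ≈ 0.000437136.


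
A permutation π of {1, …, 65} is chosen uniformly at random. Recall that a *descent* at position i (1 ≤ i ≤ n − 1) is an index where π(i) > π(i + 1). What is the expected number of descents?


Write X = Σ X_I over i = 1, …, 64, with X_I the indicator of one descent.
There are 64 indicators.
For each fixed i, the pair (π(i), π(i+1)) is a uniformly random ordered pair of distinct values from {1, …, 65}; by symmetry P[π(i) > π(i+1)] = 1/2.
By linearity: E[X] = 64 · (1/2) = (65 − 1) · (1/2) = 32 ≈ 32.000000.

E[X] = 32 = 32.000000.


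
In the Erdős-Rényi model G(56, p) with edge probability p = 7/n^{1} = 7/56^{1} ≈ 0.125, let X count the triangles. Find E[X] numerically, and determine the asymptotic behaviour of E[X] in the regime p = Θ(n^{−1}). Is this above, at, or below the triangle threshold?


Number of potential triangles: C(56, 3) = 27720.
Each occurs with probability p³ ≈ (0.125)³ ≈ 1.953125e-03.
By linearity: E[X] = C(56, 3)·p³ ≈ 27720 · 1.953125e-03 ≈ 54.1406.
Here α = 1, so p = 7/n is exactly at the triangle threshold p ~ 1/n. Asymptotically E[X] → c³/6 = 7³/6 = 343/6 ≈ 57.1667, a bounded constant. In this regime the triangle count is asymptotically Poisson(c³/6).

E[X] ≈ 54.1406; in regime p = Θ(1/n^{1}) E[X] stays bounded (at the triangle threshold p ~ 1/n).


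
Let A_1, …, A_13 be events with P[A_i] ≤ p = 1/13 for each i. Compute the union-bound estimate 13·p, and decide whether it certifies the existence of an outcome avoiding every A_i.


Union bound: P[∪_{i=1}^{13} A_i] ≤ Σ_i P[A_i] ≤ 13·p = 13·(1/13) = 1.
Numerically: 1 ≈ 1.000000.
Is 1 < 1? NO.
Since the bound 1 is ≥ 1, the union bound is uninformative here; it does NOT by itself certify existence.

13·p = 1 ≈ 1.000000; existence NOT certified by the union bound.


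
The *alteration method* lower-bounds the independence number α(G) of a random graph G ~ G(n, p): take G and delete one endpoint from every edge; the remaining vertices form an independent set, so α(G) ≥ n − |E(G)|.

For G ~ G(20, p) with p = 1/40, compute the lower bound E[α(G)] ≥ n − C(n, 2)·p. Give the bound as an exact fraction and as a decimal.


E[|E(G)|] = C(20, 2)·p = 190 · (1/40) = 19/4.
E[α(G)] ≥ n − E[|E(G)|] = 20 − 19/4 = 61/4.
Numerically: ≈ 15.250.
(This is only a lower bound; the true E[α(G)] may be larger.)

E[α(G)] ≥ 61/4 ≈ 15.250.


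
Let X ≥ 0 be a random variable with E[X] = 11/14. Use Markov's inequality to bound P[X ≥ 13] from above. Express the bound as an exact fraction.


μ = E[X] = 11/14, a = 13.
Markov: P[X ≥ 13] ≤ μ/a = (11/14)/13 = 11/182.
Numerically: ≈ 0.06044.
(Since a = 13 > μ = 0.78571, the bound 11/182 is < 1 and informative.)

P[X ≥ 13] ≤ 11/182 ≈ 0.06044.


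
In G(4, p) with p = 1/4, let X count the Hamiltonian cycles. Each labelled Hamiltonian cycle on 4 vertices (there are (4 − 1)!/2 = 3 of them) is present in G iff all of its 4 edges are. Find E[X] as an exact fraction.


K_4 has (4 − 1)!/2 = 3 labelled Hamiltonian cycles.
For each such Hamiltonian cycle H, let X_H = 1 if all 4 edges of H are present in G. Then P[X_H = 1] = p^{4} = (1/4)^{4} = 1/256.
By linearity of expectation: E[X] = Σ_H E[X_H] = 3 · p^{4} = 3 · 1/256 = 3/256.
Numerically: E[X] ≈ 0.0117188.

E[X] = 3 · (1/4)^{4} = 3/256 ≈ 0.0117188.


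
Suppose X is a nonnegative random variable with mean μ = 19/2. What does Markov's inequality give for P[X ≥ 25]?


μ = E[X] = 19/2, a = 25.
Markov: P[X ≥ 25] ≤ μ/a = (19/2)/25 = 19/50.
Numerically: ≈ 0.380.
(Since a = 25 > μ = 9.500, the bound 19/50 is < 1 and informative.)

P[X ≥ 25] ≤ 19/50 ≈ 0.380.


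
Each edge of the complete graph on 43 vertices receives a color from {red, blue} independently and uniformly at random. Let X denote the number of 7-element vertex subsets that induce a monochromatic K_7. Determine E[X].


Let X = Σ_S X_S over the C(43, 7) = 32224114 subsets S of size 7, where X_S = 1 if the K_7 on S is monochromatic.
For a fixed S, the K_7 on S has C(7, 2) = 21 edges. P[all 21 edges red] = (1/2)^21, and likewise for blue, so P[monochromatic] = 2·(1/2)^21 = 2^{1 − 21} = 1/1048576.
Summing: E[X] = C(43, 7) · 2^{1 − 21} = 32224114 · 1/1048576 = 16112057/524288.
Numerically: E[X] ≈ 30.7313.

E[X] = C(43,7)·2^(1−C(7,2)) = 16112057/524288 ≈ 30.7313.


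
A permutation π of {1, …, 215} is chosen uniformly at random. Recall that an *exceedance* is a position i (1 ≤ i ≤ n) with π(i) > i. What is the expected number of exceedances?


Write X = Σ_{i=1}^{215} X_i, where X_i = 1_{π(i) > i}.
For each fixed i, π(i) is uniform over {1, …, 215} (marginal of a uniform permutation), so P[π(i) > i] = (n − i)/n. Summing: Σ_{i=1}^{215} (n − i)/n = (0 + 1 + … + 214)/215 = 215(215 − 1)/(2·215) = (215 − 1)/2.
Hence E[X] = Σ_{i=1}^{215} (215 − i)/215 = 107 ≈ 107.000.

E[X] = 107 = 107.000.


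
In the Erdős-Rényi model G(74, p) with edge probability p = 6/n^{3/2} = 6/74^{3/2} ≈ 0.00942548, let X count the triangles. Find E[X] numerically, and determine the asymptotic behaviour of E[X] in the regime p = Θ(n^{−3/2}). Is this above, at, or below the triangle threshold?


Number of potential triangles: C(74, 3) = 64824.
Each occurs with probability p³ ≈ (0.00942548)³ ≈ 8.37357689e-07.
By linearity: E[X] = C(74, 3)·p³ ≈ 64824 · 8.37357689e-07 ≈ 0.054281.
Since α = 3/2 > 1, p = c/n^{3/2} = o(1/n) is below the triangle threshold p ~ 1/n. Asymptotically E[X] ~ (c³/6)·n^{3(1−α)} = (6³/6)·n^{-1.5} → 0, so by Markov's inequality G has no triangles w.h.p.

E[X] ≈ 0.054281; in regime p = Θ(1/n^{3/2}) E[X] tends to 0 (below the triangle threshold p ~ 1/n).


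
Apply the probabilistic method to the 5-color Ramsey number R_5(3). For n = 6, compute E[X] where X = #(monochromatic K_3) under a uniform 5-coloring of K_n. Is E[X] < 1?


E[X] = C(6, 3) · 5^{1 − 3} = 20 · 5^{−2} = 20/25.
As a reduced fraction: E[X] = 4/5 ≈ 0.800000.
Is E[X] < 1? YES.
Since E[X] < 1, there exists a 5-coloring of K_{6} with no monochromatic K_3; hence R_5(3) > 6.

E[X] = 4/5 ≈ 0.800000; E[X] < 1, so R_5(3) > 6.


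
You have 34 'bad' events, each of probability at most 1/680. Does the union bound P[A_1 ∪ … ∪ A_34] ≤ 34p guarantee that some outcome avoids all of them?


Union bound: P[∪_{i=1}^{34} A_i] ≤ Σ_i P[A_i] ≤ 34·p = 34·(1/680) = 1/20.
Numerically: 1/20 ≈ 0.0500.
Is 1/20 < 1? YES.
Since P[∪ A_i] ≤ 1/20 < 1, the complement has P[∩ A_i^c] ≥ 1 − 1/20 = 19/20 > 0, so some outcome avoids every A_i.

34·p = 1/20 ≈ 0.0500; existence CERTIFIED by the union bound.


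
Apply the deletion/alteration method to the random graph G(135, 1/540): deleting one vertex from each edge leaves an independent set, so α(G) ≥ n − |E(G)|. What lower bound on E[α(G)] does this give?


E[|E(G)|] = C(135, 2)·p = 9045 · (1/540) = 67/4.
E[α(G)] ≥ n − E[|E(G)|] = 135 − 67/4 = 473/4.
Numerically: ≈ 118.250.
(This is only a lower bound; the true E[α(G)] may be larger.)

E[α(G)] ≥ 473/4 ≈ 118.250.


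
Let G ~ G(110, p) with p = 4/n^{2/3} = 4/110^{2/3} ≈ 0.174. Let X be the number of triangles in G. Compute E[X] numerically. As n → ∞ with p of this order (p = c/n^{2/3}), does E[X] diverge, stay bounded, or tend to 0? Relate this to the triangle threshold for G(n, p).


Number of potential triangles: C(110, 3) = 215820.
Each occurs with probability p³ ≈ (0.174)³ ≈ 5.28926e-03.
By linearity: E[X] = C(110, 3)·p³ ≈ 215820 · 5.28926e-03 ≈ 1141.527.
Since α = 2/3 < 1, p = c/n^{2/3} ≫ 1/n is above the triangle threshold p ~ 1/n. Asymptotically E[X] ~ (c³/6)·n^{3(1−α)} = (4³/6)·n^{1} → ∞; triangles are abundant w.h.p.

E[X] ≈ 1141.527; in regime p = Θ(1/n^{2/3}) E[X] diverges (above the triangle threshold p ~ 1/n).


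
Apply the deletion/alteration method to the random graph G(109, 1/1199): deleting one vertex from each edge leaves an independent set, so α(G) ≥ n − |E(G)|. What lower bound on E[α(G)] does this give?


E[|E(G)|] = C(109, 2)·p = 5886 · (1/1199) = 54/11.
E[α(G)] ≥ n − E[|E(G)|] = 109 − 54/11 = 1145/11.
Numerically: ≈ 104.09091.
(This is only a lower bound; the true E[α(G)] may be larger.)

E[α(G)] ≥ 1145/11 ≈ 104.09091.


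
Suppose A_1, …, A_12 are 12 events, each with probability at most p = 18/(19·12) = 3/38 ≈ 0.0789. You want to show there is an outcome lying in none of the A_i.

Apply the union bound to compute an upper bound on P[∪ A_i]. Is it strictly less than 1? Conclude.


Union bound: P[∪_{i=1}^{12} A_i] ≤ Σ_i P[A_i] ≤ 12·p = 12·(3/38) = 18/19.
Numerically: 18/19 ≈ 0.9474.
Is 18/19 < 1? YES.
Since P[∪ A_i] ≤ 18/19 < 1, the complement has P[∩ A_i^c] ≥ 1 − 18/19 = 1/19 > 0, so some outcome avoids every A_i.

12·p = 18/19 ≈ 0.9474; existence CERTIFIED by the union bound.


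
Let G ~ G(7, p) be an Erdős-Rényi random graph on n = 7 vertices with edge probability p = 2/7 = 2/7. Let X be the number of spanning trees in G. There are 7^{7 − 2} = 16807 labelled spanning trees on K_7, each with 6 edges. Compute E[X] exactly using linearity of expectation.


K_7 has 7^{7 − 2} = 16807 labelled spanning trees.
For each such spanning tree H, let X_H = 1 if all 6 edges of H are present in G. Then P[X_H = 1] = p^{6} = (2/7)^{6} = 64/117649.
Summing the indicators: E[X] = Σ_H E[X_H] = 16807 · p^{6} = 16807 · 64/117649 = 64/7.
Numerically: E[X] ≈ 9.14286.

E[X] = 16807 · (2/7)^{6} = 64/7 ≈ 9.14286.


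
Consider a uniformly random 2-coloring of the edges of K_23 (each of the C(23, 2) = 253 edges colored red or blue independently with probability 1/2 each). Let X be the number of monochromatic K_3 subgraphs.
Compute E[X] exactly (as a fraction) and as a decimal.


Let X = Σ_S X_S over the C(23, 3) = 1771 subsets S of size 3, where X_S = 1 if the K_3 on S is monochromatic.
For a fixed S, the K_3 on S has C(3, 2) = 3 edges. P[all 3 edges red] = (1/2)^3, and likewise for blue, so P[monochromatic] = 2·(1/2)^3 = 2^{1 − 3} = 1/4.
By linearity of expectation: E[X] = C(23, 3) · 2^{1 − 3} = 1771 · 1/4 = 1771/4.
Numerically: E[X] ≈ 442.75000.

E[X] = C(23,3)·2^(1−C(3,2)) = 1771/4 ≈ 442.75000.


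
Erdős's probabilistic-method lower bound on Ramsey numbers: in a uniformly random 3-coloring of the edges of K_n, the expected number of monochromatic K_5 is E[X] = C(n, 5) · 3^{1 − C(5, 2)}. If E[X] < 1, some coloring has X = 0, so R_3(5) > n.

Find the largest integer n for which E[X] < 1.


We need C(n, 5) · 3^{1 − 10} < 1, i.e. C(n, 5) < 3^{10 − 1} = 19683.
Check values of n near the boundary:
  n = 14: C(14, 5) = 2002; 2002 < 19683? YES
  n = 15: C(15, 5) = 3003; 3003 < 19683? YES
  n = 16: C(16, 5) = 4368; 4368 < 19683? YES
  n = 17: C(17, 5) = 6188; 6188 < 19683? YES
  n = 18: C(18, 5) = 8568; 8568 < 19683? YES
  n = 19: C(19, 5) = 11628; 11628 < 19683? YES
  n = 20: C(20, 5) = 15504; 15504 < 19683? YES
  n = 21: C(21, 5) = 20349; 20349 < 19683? NO
  n = 22: C(22, 5) = 26334; 26334 < 19683? NO
The largest n with C(n, 5) < 19683 is n = 20 (where E[X] = 5168/6561 ≈ 0.788). Hence R_3(5) > 20, i.e. R_3(5) ≥ 21.

Largest n = 20; hence R_3(5) > 20.


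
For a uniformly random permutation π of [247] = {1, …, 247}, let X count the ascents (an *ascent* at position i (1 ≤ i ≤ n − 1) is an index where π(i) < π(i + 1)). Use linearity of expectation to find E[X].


Write X = Σ X_I over i = 1, …, 246, with X_I the indicator of one ascent.
There are 246 indicators.
For each fixed i, the pair (π(i), π(i+1)) is a uniformly random ordered pair of distinct values from {1, …, 247}; by symmetry P[π(i) < π(i+1)] = 1/2.
By linearity: E[X] = 246 · (1/2) = (247 − 1) · (1/2) = 123 ≈ 123.0000.

E[X] = 123 = 123.0000.


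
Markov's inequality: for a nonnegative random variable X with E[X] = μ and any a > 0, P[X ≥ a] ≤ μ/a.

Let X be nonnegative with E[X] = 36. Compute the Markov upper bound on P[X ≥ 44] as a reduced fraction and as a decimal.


μ = E[X] = 36, a = 44.
Markov: P[X ≥ 44] ≤ μ/a = (36)/44 = 9/11.
Numerically: ≈ 0.818.
(Since a = 44 > μ = 36.000, the bound 9/11 is < 1 and informative.)

P[X ≥ 44] ≤ 9/11 ≈ 0.818.


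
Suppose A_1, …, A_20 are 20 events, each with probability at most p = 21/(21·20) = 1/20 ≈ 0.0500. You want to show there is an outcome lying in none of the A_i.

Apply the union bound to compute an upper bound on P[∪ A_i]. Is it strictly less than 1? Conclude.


Union bound: P[∪_{i=1}^{20} A_i] ≤ Σ_i P[A_i] ≤ 20·p = 20·(1/20) = 1.
Numerically: 1 ≈ 1.0000.
Is 1 < 1? NO.
Since the bound 1 is ≥ 1, the union bound is uninformative here; it does NOT by itself certify existence.

20·p = 1 ≈ 1.0000; existence NOT certified by the union bound.


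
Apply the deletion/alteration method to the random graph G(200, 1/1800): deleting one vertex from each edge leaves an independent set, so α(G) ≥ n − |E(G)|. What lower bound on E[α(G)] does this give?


E[|E(G)|] = C(200, 2)·p = 19900 · (1/1800) = 199/18.
E[α(G)] ≥ n − E[|E(G)|] = 200 − 199/18 = 3401/18.
Numerically: ≈ 188.9444.
(This is only a lower bound; the true E[α(G)] may be larger.)

E[α(G)] ≥ 3401/18 ≈ 188.9444.


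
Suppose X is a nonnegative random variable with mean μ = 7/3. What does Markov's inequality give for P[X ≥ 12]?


μ = E[X] = 7/3, a = 12.
Markov: P[X ≥ 12] ≤ μ/a = (7/3)/12 = 7/36.
Numerically: ≈ 0.194.
(Since a = 12 > μ = 2.333, the bound 7/36 is < 1 and informative.)

P[X ≥ 12] ≤ 7/36 ≈ 0.194.


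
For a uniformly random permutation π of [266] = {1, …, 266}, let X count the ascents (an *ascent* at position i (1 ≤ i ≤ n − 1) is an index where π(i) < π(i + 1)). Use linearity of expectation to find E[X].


Write X = Σ X_I over i = 1, …, 265, with X_I the indicator of one ascent.
There are 265 indicators.
For each fixed i, the pair (π(i), π(i+1)) is a uniformly random ordered pair of distinct values from {1, …, 266}; by symmetry P[π(i) < π(i+1)] = 1/2.
By linearity: E[X] = 265 · (1/2) = (266 − 1) · (1/2) = 265/2 ≈ 132.500.

E[X] = 265/2 = 132.500.


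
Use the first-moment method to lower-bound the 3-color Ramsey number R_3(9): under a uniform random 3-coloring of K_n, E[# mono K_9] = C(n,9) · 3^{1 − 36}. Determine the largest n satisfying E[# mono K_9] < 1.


We need C(n, 9) · 3^{1 − 36} < 1, i.e. C(n, 9) < 3^{36 − 1} = 50031545098999707.
Check values of n near the boundary:
  n = 299: C(299, 9) = 46610674441390059; 46610674441390059 < 50031545098999707? YES
  n = 300: C(300, 9) = 48052241692154700; 48052241692154700 < 50031545098999707? YES
  n = 301: C(301, 9) = 49533303936090975; 49533303936090975 < 50031545098999707? YES
  n = 302: C(302, 9) = 51054804739588650; 51054804739588650 < 50031545098999707? NO
  n = 303: C(303, 9) = 52617706925494425; 52617706925494425 < 50031545098999707? NO
  n = 304: C(304, 9) = 54222992899492560; 54222992899492560 < 50031545098999707? NO
The largest n with C(n, 9) < 50031545098999707 is n = 301 (where E[X] = 16511101312030325/16677181699666569 ≈ 0.990). Hence R_3(9) > 301, i.e. R_3(9) ≥ 302.

Largest n = 301; hence R_3(9) > 301.


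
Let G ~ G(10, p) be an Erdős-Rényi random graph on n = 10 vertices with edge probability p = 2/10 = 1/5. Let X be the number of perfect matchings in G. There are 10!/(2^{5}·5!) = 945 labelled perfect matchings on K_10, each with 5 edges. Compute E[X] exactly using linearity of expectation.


K_10 has 10!/(2^{5}·5!) = 945 labelled perfect matchings.
For each such perfect matching H, let X_H = 1 if all 5 edges of H are present in G. Then P[X_H = 1] = p^{5} = (1/5)^{5} = 1/3125.
By linearity of expectation: E[X] = Σ_H E[X_H] = 945 · p^{5} = 945 · 1/3125 = 189/625.
Numerically: E[X] ≈ 0.3024.

E[X] = 945 · (1/5)^{5} = 189/625 ≈ 0.3024.


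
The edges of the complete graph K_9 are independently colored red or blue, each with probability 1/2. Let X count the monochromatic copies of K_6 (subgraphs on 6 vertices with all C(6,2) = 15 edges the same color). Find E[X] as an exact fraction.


Let X = Σ_S X_S over the C(9, 6) = 84 subsets S of size 6, where X_S = 1 if the K_6 on S is monochromatic.
For a fixed S, the K_6 on S has C(6, 2) = 15 edges. P[all 15 edges red] = (1/2)^15, and likewise for blue, so P[monochromatic] = 2·(1/2)^15 = 2^{1 − 15} = 1/16384.
By linearity of expectation: E[X] = C(9, 6) · 2^{1 − 15} = 84 · 1/16384 = 21/4096.
Numerically: E[X] ≈ 0.0051.

E[X] = C(9,6)·2^(1−C(6,2)) = 21/4096 ≈ 0.0051.
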